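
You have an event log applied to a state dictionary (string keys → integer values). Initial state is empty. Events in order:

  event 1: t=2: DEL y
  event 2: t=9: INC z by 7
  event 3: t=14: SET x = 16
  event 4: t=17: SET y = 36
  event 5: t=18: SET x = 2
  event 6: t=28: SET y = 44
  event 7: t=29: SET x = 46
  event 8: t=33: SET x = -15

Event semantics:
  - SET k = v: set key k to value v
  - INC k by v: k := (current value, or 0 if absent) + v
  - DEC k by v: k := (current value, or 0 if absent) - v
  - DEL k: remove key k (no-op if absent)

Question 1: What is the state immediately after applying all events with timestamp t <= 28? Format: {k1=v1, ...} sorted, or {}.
Answer: {x=2, y=44, z=7}

Derivation:
Apply events with t <= 28 (6 events):
  after event 1 (t=2: DEL y): {}
  after event 2 (t=9: INC z by 7): {z=7}
  after event 3 (t=14: SET x = 16): {x=16, z=7}
  after event 4 (t=17: SET y = 36): {x=16, y=36, z=7}
  after event 5 (t=18: SET x = 2): {x=2, y=36, z=7}
  after event 6 (t=28: SET y = 44): {x=2, y=44, z=7}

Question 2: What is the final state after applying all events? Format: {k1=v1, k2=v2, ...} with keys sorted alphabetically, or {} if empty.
Answer: {x=-15, y=44, z=7}

Derivation:
  after event 1 (t=2: DEL y): {}
  after event 2 (t=9: INC z by 7): {z=7}
  after event 3 (t=14: SET x = 16): {x=16, z=7}
  after event 4 (t=17: SET y = 36): {x=16, y=36, z=7}
  after event 5 (t=18: SET x = 2): {x=2, y=36, z=7}
  after event 6 (t=28: SET y = 44): {x=2, y=44, z=7}
  after event 7 (t=29: SET x = 46): {x=46, y=44, z=7}
  after event 8 (t=33: SET x = -15): {x=-15, y=44, z=7}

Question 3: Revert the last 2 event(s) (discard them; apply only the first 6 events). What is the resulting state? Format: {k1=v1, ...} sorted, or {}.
Answer: {x=2, y=44, z=7}

Derivation:
Keep first 6 events (discard last 2):
  after event 1 (t=2: DEL y): {}
  after event 2 (t=9: INC z by 7): {z=7}
  after event 3 (t=14: SET x = 16): {x=16, z=7}
  after event 4 (t=17: SET y = 36): {x=16, y=36, z=7}
  after event 5 (t=18: SET x = 2): {x=2, y=36, z=7}
  after event 6 (t=28: SET y = 44): {x=2, y=44, z=7}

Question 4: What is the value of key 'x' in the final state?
Answer: -15

Derivation:
Track key 'x' through all 8 events:
  event 1 (t=2: DEL y): x unchanged
  event 2 (t=9: INC z by 7): x unchanged
  event 3 (t=14: SET x = 16): x (absent) -> 16
  event 4 (t=17: SET y = 36): x unchanged
  event 5 (t=18: SET x = 2): x 16 -> 2
  event 6 (t=28: SET y = 44): x unchanged
  event 7 (t=29: SET x = 46): x 2 -> 46
  event 8 (t=33: SET x = -15): x 46 -> -15
Final: x = -15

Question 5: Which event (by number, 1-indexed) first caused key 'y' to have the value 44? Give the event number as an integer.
Answer: 6

Derivation:
Looking for first event where y becomes 44:
  event 4: y = 36
  event 5: y = 36
  event 6: y 36 -> 44  <-- first match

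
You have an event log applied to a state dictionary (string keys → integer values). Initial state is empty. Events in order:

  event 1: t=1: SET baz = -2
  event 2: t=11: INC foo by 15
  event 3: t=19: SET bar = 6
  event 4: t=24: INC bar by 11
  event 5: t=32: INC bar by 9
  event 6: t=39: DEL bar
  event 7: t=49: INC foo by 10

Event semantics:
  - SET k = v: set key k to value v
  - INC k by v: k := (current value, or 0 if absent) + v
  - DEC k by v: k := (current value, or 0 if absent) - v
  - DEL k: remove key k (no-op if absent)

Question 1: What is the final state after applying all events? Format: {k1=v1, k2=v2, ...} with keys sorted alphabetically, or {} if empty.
  after event 1 (t=1: SET baz = -2): {baz=-2}
  after event 2 (t=11: INC foo by 15): {baz=-2, foo=15}
  after event 3 (t=19: SET bar = 6): {bar=6, baz=-2, foo=15}
  after event 4 (t=24: INC bar by 11): {bar=17, baz=-2, foo=15}
  after event 5 (t=32: INC bar by 9): {bar=26, baz=-2, foo=15}
  after event 6 (t=39: DEL bar): {baz=-2, foo=15}
  after event 7 (t=49: INC foo by 10): {baz=-2, foo=25}

Answer: {baz=-2, foo=25}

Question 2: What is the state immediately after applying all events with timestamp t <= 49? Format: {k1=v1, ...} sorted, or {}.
Answer: {baz=-2, foo=25}

Derivation:
Apply events with t <= 49 (7 events):
  after event 1 (t=1: SET baz = -2): {baz=-2}
  after event 2 (t=11: INC foo by 15): {baz=-2, foo=15}
  after event 3 (t=19: SET bar = 6): {bar=6, baz=-2, foo=15}
  after event 4 (t=24: INC bar by 11): {bar=17, baz=-2, foo=15}
  after event 5 (t=32: INC bar by 9): {bar=26, baz=-2, foo=15}
  after event 6 (t=39: DEL bar): {baz=-2, foo=15}
  after event 7 (t=49: INC foo by 10): {baz=-2, foo=25}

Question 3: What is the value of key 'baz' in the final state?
Answer: -2

Derivation:
Track key 'baz' through all 7 events:
  event 1 (t=1: SET baz = -2): baz (absent) -> -2
  event 2 (t=11: INC foo by 15): baz unchanged
  event 3 (t=19: SET bar = 6): baz unchanged
  event 4 (t=24: INC bar by 11): baz unchanged
  event 5 (t=32: INC bar by 9): baz unchanged
  event 6 (t=39: DEL bar): baz unchanged
  event 7 (t=49: INC foo by 10): baz unchanged
Final: baz = -2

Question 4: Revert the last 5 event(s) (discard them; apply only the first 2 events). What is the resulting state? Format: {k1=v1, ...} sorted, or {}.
Keep first 2 events (discard last 5):
  after event 1 (t=1: SET baz = -2): {baz=-2}
  after event 2 (t=11: INC foo by 15): {baz=-2, foo=15}

Answer: {baz=-2, foo=15}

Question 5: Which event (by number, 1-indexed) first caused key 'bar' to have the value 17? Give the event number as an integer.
Looking for first event where bar becomes 17:
  event 3: bar = 6
  event 4: bar 6 -> 17  <-- first match

Answer: 4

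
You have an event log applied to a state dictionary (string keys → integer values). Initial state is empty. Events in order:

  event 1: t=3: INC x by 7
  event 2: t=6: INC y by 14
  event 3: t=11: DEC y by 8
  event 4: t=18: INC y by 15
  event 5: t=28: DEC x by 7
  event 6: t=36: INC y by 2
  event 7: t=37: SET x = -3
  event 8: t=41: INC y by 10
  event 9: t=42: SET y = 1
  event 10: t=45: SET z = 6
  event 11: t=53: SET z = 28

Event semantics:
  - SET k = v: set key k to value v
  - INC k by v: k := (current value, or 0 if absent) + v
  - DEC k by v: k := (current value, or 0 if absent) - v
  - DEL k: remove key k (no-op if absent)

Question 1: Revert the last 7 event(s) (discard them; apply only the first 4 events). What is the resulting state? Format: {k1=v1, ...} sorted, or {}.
Keep first 4 events (discard last 7):
  after event 1 (t=3: INC x by 7): {x=7}
  after event 2 (t=6: INC y by 14): {x=7, y=14}
  after event 3 (t=11: DEC y by 8): {x=7, y=6}
  after event 4 (t=18: INC y by 15): {x=7, y=21}

Answer: {x=7, y=21}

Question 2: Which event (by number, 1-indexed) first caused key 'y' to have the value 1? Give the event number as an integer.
Answer: 9

Derivation:
Looking for first event where y becomes 1:
  event 2: y = 14
  event 3: y = 6
  event 4: y = 21
  event 5: y = 21
  event 6: y = 23
  event 7: y = 23
  event 8: y = 33
  event 9: y 33 -> 1  <-- first match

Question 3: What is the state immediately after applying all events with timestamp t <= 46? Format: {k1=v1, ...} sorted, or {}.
Apply events with t <= 46 (10 events):
  after event 1 (t=3: INC x by 7): {x=7}
  after event 2 (t=6: INC y by 14): {x=7, y=14}
  after event 3 (t=11: DEC y by 8): {x=7, y=6}
  after event 4 (t=18: INC y by 15): {x=7, y=21}
  after event 5 (t=28: DEC x by 7): {x=0, y=21}
  after event 6 (t=36: INC y by 2): {x=0, y=23}
  after event 7 (t=37: SET x = -3): {x=-3, y=23}
  after event 8 (t=41: INC y by 10): {x=-3, y=33}
  after event 9 (t=42: SET y = 1): {x=-3, y=1}
  after event 10 (t=45: SET z = 6): {x=-3, y=1, z=6}

Answer: {x=-3, y=1, z=6}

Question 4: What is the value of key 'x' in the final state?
Track key 'x' through all 11 events:
  event 1 (t=3: INC x by 7): x (absent) -> 7
  event 2 (t=6: INC y by 14): x unchanged
  event 3 (t=11: DEC y by 8): x unchanged
  event 4 (t=18: INC y by 15): x unchanged
  event 5 (t=28: DEC x by 7): x 7 -> 0
  event 6 (t=36: INC y by 2): x unchanged
  event 7 (t=37: SET x = -3): x 0 -> -3
  event 8 (t=41: INC y by 10): x unchanged
  event 9 (t=42: SET y = 1): x unchanged
  event 10 (t=45: SET z = 6): x unchanged
  event 11 (t=53: SET z = 28): x unchanged
Final: x = -3

Answer: -3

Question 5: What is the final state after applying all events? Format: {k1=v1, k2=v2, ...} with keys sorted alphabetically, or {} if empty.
Answer: {x=-3, y=1, z=28}

Derivation:
  after event 1 (t=3: INC x by 7): {x=7}
  after event 2 (t=6: INC y by 14): {x=7, y=14}
  after event 3 (t=11: DEC y by 8): {x=7, y=6}
  after event 4 (t=18: INC y by 15): {x=7, y=21}
  after event 5 (t=28: DEC x by 7): {x=0, y=21}
  after event 6 (t=36: INC y by 2): {x=0, y=23}
  after event 7 (t=37: SET x = -3): {x=-3, y=23}
  after event 8 (t=41: INC y by 10): {x=-3, y=33}
  after event 9 (t=42: SET y = 1): {x=-3, y=1}
  after event 10 (t=45: SET z = 6): {x=-3, y=1, z=6}
  after event 11 (t=53: SET z = 28): {x=-3, y=1, z=28}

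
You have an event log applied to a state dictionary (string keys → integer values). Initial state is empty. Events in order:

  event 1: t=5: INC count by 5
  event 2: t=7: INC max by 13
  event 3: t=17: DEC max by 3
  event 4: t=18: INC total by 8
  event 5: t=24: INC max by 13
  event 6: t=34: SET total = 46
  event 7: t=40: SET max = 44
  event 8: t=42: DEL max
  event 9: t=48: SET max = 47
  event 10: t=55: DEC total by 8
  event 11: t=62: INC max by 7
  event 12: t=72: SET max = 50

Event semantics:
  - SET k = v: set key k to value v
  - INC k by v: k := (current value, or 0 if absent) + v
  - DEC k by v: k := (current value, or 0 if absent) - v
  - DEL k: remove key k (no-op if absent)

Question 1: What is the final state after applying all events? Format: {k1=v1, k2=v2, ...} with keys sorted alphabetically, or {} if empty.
Answer: {count=5, max=50, total=38}

Derivation:
  after event 1 (t=5: INC count by 5): {count=5}
  after event 2 (t=7: INC max by 13): {count=5, max=13}
  after event 3 (t=17: DEC max by 3): {count=5, max=10}
  after event 4 (t=18: INC total by 8): {count=5, max=10, total=8}
  after event 5 (t=24: INC max by 13): {count=5, max=23, total=8}
  after event 6 (t=34: SET total = 46): {count=5, max=23, total=46}
  after event 7 (t=40: SET max = 44): {count=5, max=44, total=46}
  after event 8 (t=42: DEL max): {count=5, total=46}
  after event 9 (t=48: SET max = 47): {count=5, max=47, total=46}
  after event 10 (t=55: DEC total by 8): {count=5, max=47, total=38}
  after event 11 (t=62: INC max by 7): {count=5, max=54, total=38}
  after event 12 (t=72: SET max = 50): {count=5, max=50, total=38}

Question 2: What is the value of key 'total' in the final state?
Track key 'total' through all 12 events:
  event 1 (t=5: INC count by 5): total unchanged
  event 2 (t=7: INC max by 13): total unchanged
  event 3 (t=17: DEC max by 3): total unchanged
  event 4 (t=18: INC total by 8): total (absent) -> 8
  event 5 (t=24: INC max by 13): total unchanged
  event 6 (t=34: SET total = 46): total 8 -> 46
  event 7 (t=40: SET max = 44): total unchanged
  event 8 (t=42: DEL max): total unchanged
  event 9 (t=48: SET max = 47): total unchanged
  event 10 (t=55: DEC total by 8): total 46 -> 38
  event 11 (t=62: INC max by 7): total unchanged
  event 12 (t=72: SET max = 50): total unchanged
Final: total = 38

Answer: 38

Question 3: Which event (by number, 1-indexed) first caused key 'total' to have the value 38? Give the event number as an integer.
Looking for first event where total becomes 38:
  event 4: total = 8
  event 5: total = 8
  event 6: total = 46
  event 7: total = 46
  event 8: total = 46
  event 9: total = 46
  event 10: total 46 -> 38  <-- first match

Answer: 10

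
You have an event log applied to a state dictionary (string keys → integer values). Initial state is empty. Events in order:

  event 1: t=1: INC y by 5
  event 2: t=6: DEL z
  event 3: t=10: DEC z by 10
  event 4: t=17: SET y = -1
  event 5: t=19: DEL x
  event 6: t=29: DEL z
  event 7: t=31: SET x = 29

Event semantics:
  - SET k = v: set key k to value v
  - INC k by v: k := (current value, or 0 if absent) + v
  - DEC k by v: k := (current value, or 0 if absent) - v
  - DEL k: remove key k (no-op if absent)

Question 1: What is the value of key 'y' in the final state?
Track key 'y' through all 7 events:
  event 1 (t=1: INC y by 5): y (absent) -> 5
  event 2 (t=6: DEL z): y unchanged
  event 3 (t=10: DEC z by 10): y unchanged
  event 4 (t=17: SET y = -1): y 5 -> -1
  event 5 (t=19: DEL x): y unchanged
  event 6 (t=29: DEL z): y unchanged
  event 7 (t=31: SET x = 29): y unchanged
Final: y = -1

Answer: -1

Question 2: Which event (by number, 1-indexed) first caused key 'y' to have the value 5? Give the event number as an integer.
Looking for first event where y becomes 5:
  event 1: y (absent) -> 5  <-- first match

Answer: 1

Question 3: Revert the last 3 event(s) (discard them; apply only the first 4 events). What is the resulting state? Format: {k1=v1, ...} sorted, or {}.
Answer: {y=-1, z=-10}

Derivation:
Keep first 4 events (discard last 3):
  after event 1 (t=1: INC y by 5): {y=5}
  after event 2 (t=6: DEL z): {y=5}
  after event 3 (t=10: DEC z by 10): {y=5, z=-10}
  after event 4 (t=17: SET y = -1): {y=-1, z=-10}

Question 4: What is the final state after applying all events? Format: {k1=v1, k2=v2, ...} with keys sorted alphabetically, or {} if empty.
Answer: {x=29, y=-1}

Derivation:
  after event 1 (t=1: INC y by 5): {y=5}
  after event 2 (t=6: DEL z): {y=5}
  after event 3 (t=10: DEC z by 10): {y=5, z=-10}
  after event 4 (t=17: SET y = -1): {y=-1, z=-10}
  after event 5 (t=19: DEL x): {y=-1, z=-10}
  after event 6 (t=29: DEL z): {y=-1}
  after event 7 (t=31: SET x = 29): {x=29, y=-1}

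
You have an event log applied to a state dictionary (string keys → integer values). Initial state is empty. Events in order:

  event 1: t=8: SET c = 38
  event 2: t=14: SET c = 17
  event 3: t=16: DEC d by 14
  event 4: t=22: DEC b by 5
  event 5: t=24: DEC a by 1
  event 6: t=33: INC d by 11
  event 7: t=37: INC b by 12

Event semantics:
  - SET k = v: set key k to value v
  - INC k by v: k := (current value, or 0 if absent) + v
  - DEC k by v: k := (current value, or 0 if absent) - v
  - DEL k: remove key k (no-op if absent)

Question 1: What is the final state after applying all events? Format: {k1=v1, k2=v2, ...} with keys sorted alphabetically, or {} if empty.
  after event 1 (t=8: SET c = 38): {c=38}
  after event 2 (t=14: SET c = 17): {c=17}
  after event 3 (t=16: DEC d by 14): {c=17, d=-14}
  after event 4 (t=22: DEC b by 5): {b=-5, c=17, d=-14}
  after event 5 (t=24: DEC a by 1): {a=-1, b=-5, c=17, d=-14}
  after event 6 (t=33: INC d by 11): {a=-1, b=-5, c=17, d=-3}
  after event 7 (t=37: INC b by 12): {a=-1, b=7, c=17, d=-3}

Answer: {a=-1, b=7, c=17, d=-3}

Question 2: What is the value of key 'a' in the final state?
Track key 'a' through all 7 events:
  event 1 (t=8: SET c = 38): a unchanged
  event 2 (t=14: SET c = 17): a unchanged
  event 3 (t=16: DEC d by 14): a unchanged
  event 4 (t=22: DEC b by 5): a unchanged
  event 5 (t=24: DEC a by 1): a (absent) -> -1
  event 6 (t=33: INC d by 11): a unchanged
  event 7 (t=37: INC b by 12): a unchanged
Final: a = -1

Answer: -1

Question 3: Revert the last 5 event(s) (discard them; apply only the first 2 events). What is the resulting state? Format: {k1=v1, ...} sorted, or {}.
Keep first 2 events (discard last 5):
  after event 1 (t=8: SET c = 38): {c=38}
  after event 2 (t=14: SET c = 17): {c=17}

Answer: {c=17}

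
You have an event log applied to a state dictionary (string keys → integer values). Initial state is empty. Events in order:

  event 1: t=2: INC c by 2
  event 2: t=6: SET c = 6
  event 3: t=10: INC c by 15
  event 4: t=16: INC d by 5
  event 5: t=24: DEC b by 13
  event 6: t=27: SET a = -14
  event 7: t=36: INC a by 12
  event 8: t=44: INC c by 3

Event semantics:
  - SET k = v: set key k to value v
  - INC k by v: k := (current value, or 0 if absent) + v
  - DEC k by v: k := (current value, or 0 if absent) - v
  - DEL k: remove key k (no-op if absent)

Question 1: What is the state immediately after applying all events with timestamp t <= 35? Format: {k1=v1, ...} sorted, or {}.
Apply events with t <= 35 (6 events):
  after event 1 (t=2: INC c by 2): {c=2}
  after event 2 (t=6: SET c = 6): {c=6}
  after event 3 (t=10: INC c by 15): {c=21}
  after event 4 (t=16: INC d by 5): {c=21, d=5}
  after event 5 (t=24: DEC b by 13): {b=-13, c=21, d=5}
  after event 6 (t=27: SET a = -14): {a=-14, b=-13, c=21, d=5}

Answer: {a=-14, b=-13, c=21, d=5}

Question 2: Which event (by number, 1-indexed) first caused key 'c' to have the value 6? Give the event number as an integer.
Looking for first event where c becomes 6:
  event 1: c = 2
  event 2: c 2 -> 6  <-- first match

Answer: 2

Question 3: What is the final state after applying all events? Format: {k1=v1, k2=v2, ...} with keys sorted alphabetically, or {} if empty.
Answer: {a=-2, b=-13, c=24, d=5}

Derivation:
  after event 1 (t=2: INC c by 2): {c=2}
  after event 2 (t=6: SET c = 6): {c=6}
  after event 3 (t=10: INC c by 15): {c=21}
  after event 4 (t=16: INC d by 5): {c=21, d=5}
  after event 5 (t=24: DEC b by 13): {b=-13, c=21, d=5}
  after event 6 (t=27: SET a = -14): {a=-14, b=-13, c=21, d=5}
  after event 7 (t=36: INC a by 12): {a=-2, b=-13, c=21, d=5}
  after event 8 (t=44: INC c by 3): {a=-2, b=-13, c=24, d=5}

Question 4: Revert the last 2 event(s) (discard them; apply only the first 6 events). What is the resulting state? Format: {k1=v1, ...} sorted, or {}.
Keep first 6 events (discard last 2):
  after event 1 (t=2: INC c by 2): {c=2}
  after event 2 (t=6: SET c = 6): {c=6}
  after event 3 (t=10: INC c by 15): {c=21}
  after event 4 (t=16: INC d by 5): {c=21, d=5}
  after event 5 (t=24: DEC b by 13): {b=-13, c=21, d=5}
  after event 6 (t=27: SET a = -14): {a=-14, b=-13, c=21, d=5}

Answer: {a=-14, b=-13, c=21, d=5}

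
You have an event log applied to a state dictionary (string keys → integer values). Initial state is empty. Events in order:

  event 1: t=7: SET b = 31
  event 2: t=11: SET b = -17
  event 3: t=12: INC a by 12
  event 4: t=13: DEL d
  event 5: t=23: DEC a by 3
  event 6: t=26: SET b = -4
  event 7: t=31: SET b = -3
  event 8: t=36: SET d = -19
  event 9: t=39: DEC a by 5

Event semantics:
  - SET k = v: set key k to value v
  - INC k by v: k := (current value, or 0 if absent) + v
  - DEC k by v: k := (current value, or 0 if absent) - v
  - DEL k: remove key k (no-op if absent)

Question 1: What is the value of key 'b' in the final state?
Track key 'b' through all 9 events:
  event 1 (t=7: SET b = 31): b (absent) -> 31
  event 2 (t=11: SET b = -17): b 31 -> -17
  event 3 (t=12: INC a by 12): b unchanged
  event 4 (t=13: DEL d): b unchanged
  event 5 (t=23: DEC a by 3): b unchanged
  event 6 (t=26: SET b = -4): b -17 -> -4
  event 7 (t=31: SET b = -3): b -4 -> -3
  event 8 (t=36: SET d = -19): b unchanged
  event 9 (t=39: DEC a by 5): b unchanged
Final: b = -3

Answer: -3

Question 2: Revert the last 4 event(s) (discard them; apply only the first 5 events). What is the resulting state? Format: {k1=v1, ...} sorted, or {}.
Answer: {a=9, b=-17}

Derivation:
Keep first 5 events (discard last 4):
  after event 1 (t=7: SET b = 31): {b=31}
  after event 2 (t=11: SET b = -17): {b=-17}
  after event 3 (t=12: INC a by 12): {a=12, b=-17}
  after event 4 (t=13: DEL d): {a=12, b=-17}
  after event 5 (t=23: DEC a by 3): {a=9, b=-17}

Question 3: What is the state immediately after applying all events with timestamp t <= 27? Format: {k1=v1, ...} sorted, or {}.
Apply events with t <= 27 (6 events):
  after event 1 (t=7: SET b = 31): {b=31}
  after event 2 (t=11: SET b = -17): {b=-17}
  after event 3 (t=12: INC a by 12): {a=12, b=-17}
  after event 4 (t=13: DEL d): {a=12, b=-17}
  after event 5 (t=23: DEC a by 3): {a=9, b=-17}
  after event 6 (t=26: SET b = -4): {a=9, b=-4}

Answer: {a=9, b=-4}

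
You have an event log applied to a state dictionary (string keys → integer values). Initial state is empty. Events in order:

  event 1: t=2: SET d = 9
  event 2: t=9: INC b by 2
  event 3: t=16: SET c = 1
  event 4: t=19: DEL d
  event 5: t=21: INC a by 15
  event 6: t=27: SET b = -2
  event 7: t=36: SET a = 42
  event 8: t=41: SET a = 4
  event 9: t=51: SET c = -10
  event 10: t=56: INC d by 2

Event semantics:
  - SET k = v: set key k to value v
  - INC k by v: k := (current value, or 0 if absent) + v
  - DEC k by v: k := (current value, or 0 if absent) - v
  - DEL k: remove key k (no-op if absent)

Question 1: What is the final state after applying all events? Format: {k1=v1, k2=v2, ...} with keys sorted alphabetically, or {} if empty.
Answer: {a=4, b=-2, c=-10, d=2}

Derivation:
  after event 1 (t=2: SET d = 9): {d=9}
  after event 2 (t=9: INC b by 2): {b=2, d=9}
  after event 3 (t=16: SET c = 1): {b=2, c=1, d=9}
  after event 4 (t=19: DEL d): {b=2, c=1}
  after event 5 (t=21: INC a by 15): {a=15, b=2, c=1}
  after event 6 (t=27: SET b = -2): {a=15, b=-2, c=1}
  after event 7 (t=36: SET a = 42): {a=42, b=-2, c=1}
  after event 8 (t=41: SET a = 4): {a=4, b=-2, c=1}
  after event 9 (t=51: SET c = -10): {a=4, b=-2, c=-10}
  after event 10 (t=56: INC d by 2): {a=4, b=-2, c=-10, d=2}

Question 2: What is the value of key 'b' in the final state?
Answer: -2

Derivation:
Track key 'b' through all 10 events:
  event 1 (t=2: SET d = 9): b unchanged
  event 2 (t=9: INC b by 2): b (absent) -> 2
  event 3 (t=16: SET c = 1): b unchanged
  event 4 (t=19: DEL d): b unchanged
  event 5 (t=21: INC a by 15): b unchanged
  event 6 (t=27: SET b = -2): b 2 -> -2
  event 7 (t=36: SET a = 42): b unchanged
  event 8 (t=41: SET a = 4): b unchanged
  event 9 (t=51: SET c = -10): b unchanged
  event 10 (t=56: INC d by 2): b unchanged
Final: b = -2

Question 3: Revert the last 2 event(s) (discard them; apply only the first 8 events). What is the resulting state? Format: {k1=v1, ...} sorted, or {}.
Keep first 8 events (discard last 2):
  after event 1 (t=2: SET d = 9): {d=9}
  after event 2 (t=9: INC b by 2): {b=2, d=9}
  after event 3 (t=16: SET c = 1): {b=2, c=1, d=9}
  after event 4 (t=19: DEL d): {b=2, c=1}
  after event 5 (t=21: INC a by 15): {a=15, b=2, c=1}
  after event 6 (t=27: SET b = -2): {a=15, b=-2, c=1}
  after event 7 (t=36: SET a = 42): {a=42, b=-2, c=1}
  after event 8 (t=41: SET a = 4): {a=4, b=-2, c=1}

Answer: {a=4, b=-2, c=1}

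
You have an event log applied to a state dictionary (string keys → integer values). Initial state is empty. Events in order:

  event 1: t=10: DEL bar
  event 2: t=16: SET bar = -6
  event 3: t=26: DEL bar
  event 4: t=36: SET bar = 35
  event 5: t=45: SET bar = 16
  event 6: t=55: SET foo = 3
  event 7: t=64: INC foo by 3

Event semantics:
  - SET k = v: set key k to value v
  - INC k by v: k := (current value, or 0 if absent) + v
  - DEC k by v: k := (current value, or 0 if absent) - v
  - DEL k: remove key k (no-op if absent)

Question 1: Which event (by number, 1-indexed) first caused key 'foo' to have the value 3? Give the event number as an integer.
Answer: 6

Derivation:
Looking for first event where foo becomes 3:
  event 6: foo (absent) -> 3  <-- first match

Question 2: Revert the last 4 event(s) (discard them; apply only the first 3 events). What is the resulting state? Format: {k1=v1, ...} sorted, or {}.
Answer: {}

Derivation:
Keep first 3 events (discard last 4):
  after event 1 (t=10: DEL bar): {}
  after event 2 (t=16: SET bar = -6): {bar=-6}
  after event 3 (t=26: DEL bar): {}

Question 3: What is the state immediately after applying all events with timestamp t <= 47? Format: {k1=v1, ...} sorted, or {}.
Answer: {bar=16}

Derivation:
Apply events with t <= 47 (5 events):
  after event 1 (t=10: DEL bar): {}
  after event 2 (t=16: SET bar = -6): {bar=-6}
  after event 3 (t=26: DEL bar): {}
  after event 4 (t=36: SET bar = 35): {bar=35}
  after event 5 (t=45: SET bar = 16): {bar=16}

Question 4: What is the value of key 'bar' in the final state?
Answer: 16

Derivation:
Track key 'bar' through all 7 events:
  event 1 (t=10: DEL bar): bar (absent) -> (absent)
  event 2 (t=16: SET bar = -6): bar (absent) -> -6
  event 3 (t=26: DEL bar): bar -6 -> (absent)
  event 4 (t=36: SET bar = 35): bar (absent) -> 35
  event 5 (t=45: SET bar = 16): bar 35 -> 16
  event 6 (t=55: SET foo = 3): bar unchanged
  event 7 (t=64: INC foo by 3): bar unchanged
Final: bar = 16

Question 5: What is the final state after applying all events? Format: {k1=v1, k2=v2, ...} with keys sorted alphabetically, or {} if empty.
Answer: {bar=16, foo=6}

Derivation:
  after event 1 (t=10: DEL bar): {}
  after event 2 (t=16: SET bar = -6): {bar=-6}
  after event 3 (t=26: DEL bar): {}
  after event 4 (t=36: SET bar = 35): {bar=35}
  after event 5 (t=45: SET bar = 16): {bar=16}
  after event 6 (t=55: SET foo = 3): {bar=16, foo=3}
  after event 7 (t=64: INC foo by 3): {bar=16, foo=6}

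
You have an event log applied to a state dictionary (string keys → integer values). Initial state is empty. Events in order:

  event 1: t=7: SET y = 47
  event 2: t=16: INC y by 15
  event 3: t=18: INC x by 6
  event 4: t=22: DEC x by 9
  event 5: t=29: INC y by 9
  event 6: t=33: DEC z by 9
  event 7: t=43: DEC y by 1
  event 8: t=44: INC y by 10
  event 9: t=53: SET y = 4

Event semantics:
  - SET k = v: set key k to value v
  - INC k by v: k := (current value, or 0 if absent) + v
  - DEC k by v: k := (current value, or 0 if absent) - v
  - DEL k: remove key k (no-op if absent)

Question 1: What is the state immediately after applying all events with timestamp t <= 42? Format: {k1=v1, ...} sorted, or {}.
Answer: {x=-3, y=71, z=-9}

Derivation:
Apply events with t <= 42 (6 events):
  after event 1 (t=7: SET y = 47): {y=47}
  after event 2 (t=16: INC y by 15): {y=62}
  after event 3 (t=18: INC x by 6): {x=6, y=62}
  after event 4 (t=22: DEC x by 9): {x=-3, y=62}
  after event 5 (t=29: INC y by 9): {x=-3, y=71}
  after event 6 (t=33: DEC z by 9): {x=-3, y=71, z=-9}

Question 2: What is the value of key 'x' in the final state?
Track key 'x' through all 9 events:
  event 1 (t=7: SET y = 47): x unchanged
  event 2 (t=16: INC y by 15): x unchanged
  event 3 (t=18: INC x by 6): x (absent) -> 6
  event 4 (t=22: DEC x by 9): x 6 -> -3
  event 5 (t=29: INC y by 9): x unchanged
  event 6 (t=33: DEC z by 9): x unchanged
  event 7 (t=43: DEC y by 1): x unchanged
  event 8 (t=44: INC y by 10): x unchanged
  event 9 (t=53: SET y = 4): x unchanged
Final: x = -3

Answer: -3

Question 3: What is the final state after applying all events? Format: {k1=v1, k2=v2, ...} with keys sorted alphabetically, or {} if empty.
Answer: {x=-3, y=4, z=-9}

Derivation:
  after event 1 (t=7: SET y = 47): {y=47}
  after event 2 (t=16: INC y by 15): {y=62}
  after event 3 (t=18: INC x by 6): {x=6, y=62}
  after event 4 (t=22: DEC x by 9): {x=-3, y=62}
  after event 5 (t=29: INC y by 9): {x=-3, y=71}
  after event 6 (t=33: DEC z by 9): {x=-3, y=71, z=-9}
  after event 7 (t=43: DEC y by 1): {x=-3, y=70, z=-9}
  after event 8 (t=44: INC y by 10): {x=-3, y=80, z=-9}
  after event 9 (t=53: SET y = 4): {x=-3, y=4, z=-9}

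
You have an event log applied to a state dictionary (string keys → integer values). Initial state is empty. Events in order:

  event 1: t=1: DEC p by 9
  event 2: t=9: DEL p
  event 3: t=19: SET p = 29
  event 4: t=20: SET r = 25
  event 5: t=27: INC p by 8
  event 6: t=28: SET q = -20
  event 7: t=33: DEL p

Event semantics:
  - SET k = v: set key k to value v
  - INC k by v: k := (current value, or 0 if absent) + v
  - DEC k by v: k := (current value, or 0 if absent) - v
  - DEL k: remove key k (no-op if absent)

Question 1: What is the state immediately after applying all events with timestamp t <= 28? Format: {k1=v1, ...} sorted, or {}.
Apply events with t <= 28 (6 events):
  after event 1 (t=1: DEC p by 9): {p=-9}
  after event 2 (t=9: DEL p): {}
  after event 3 (t=19: SET p = 29): {p=29}
  after event 4 (t=20: SET r = 25): {p=29, r=25}
  after event 5 (t=27: INC p by 8): {p=37, r=25}
  after event 6 (t=28: SET q = -20): {p=37, q=-20, r=25}

Answer: {p=37, q=-20, r=25}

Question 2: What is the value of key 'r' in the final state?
Answer: 25

Derivation:
Track key 'r' through all 7 events:
  event 1 (t=1: DEC p by 9): r unchanged
  event 2 (t=9: DEL p): r unchanged
  event 3 (t=19: SET p = 29): r unchanged
  event 4 (t=20: SET r = 25): r (absent) -> 25
  event 5 (t=27: INC p by 8): r unchanged
  event 6 (t=28: SET q = -20): r unchanged
  event 7 (t=33: DEL p): r unchanged
Final: r = 25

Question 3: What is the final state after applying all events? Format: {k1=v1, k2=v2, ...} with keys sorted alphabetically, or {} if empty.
  after event 1 (t=1: DEC p by 9): {p=-9}
  after event 2 (t=9: DEL p): {}
  after event 3 (t=19: SET p = 29): {p=29}
  after event 4 (t=20: SET r = 25): {p=29, r=25}
  after event 5 (t=27: INC p by 8): {p=37, r=25}
  after event 6 (t=28: SET q = -20): {p=37, q=-20, r=25}
  after event 7 (t=33: DEL p): {q=-20, r=25}

Answer: {q=-20, r=25}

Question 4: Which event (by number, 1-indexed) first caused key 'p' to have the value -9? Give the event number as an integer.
Answer: 1

Derivation:
Looking for first event where p becomes -9:
  event 1: p (absent) -> -9  <-- first match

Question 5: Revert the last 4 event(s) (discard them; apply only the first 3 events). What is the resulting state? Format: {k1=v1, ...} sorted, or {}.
Answer: {p=29}

Derivation:
Keep first 3 events (discard last 4):
  after event 1 (t=1: DEC p by 9): {p=-9}
  after event 2 (t=9: DEL p): {}
  after event 3 (t=19: SET p = 29): {p=29}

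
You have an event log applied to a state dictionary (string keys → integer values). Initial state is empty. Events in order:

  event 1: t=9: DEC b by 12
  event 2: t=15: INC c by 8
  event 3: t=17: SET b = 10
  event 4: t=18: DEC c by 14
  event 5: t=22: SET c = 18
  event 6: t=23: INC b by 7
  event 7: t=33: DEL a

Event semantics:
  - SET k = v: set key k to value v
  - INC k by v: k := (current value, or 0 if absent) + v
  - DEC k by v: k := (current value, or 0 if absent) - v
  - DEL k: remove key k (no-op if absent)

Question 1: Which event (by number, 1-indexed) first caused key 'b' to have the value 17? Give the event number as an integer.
Looking for first event where b becomes 17:
  event 1: b = -12
  event 2: b = -12
  event 3: b = 10
  event 4: b = 10
  event 5: b = 10
  event 6: b 10 -> 17  <-- first match

Answer: 6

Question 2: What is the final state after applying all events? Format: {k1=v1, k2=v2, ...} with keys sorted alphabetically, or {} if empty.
  after event 1 (t=9: DEC b by 12): {b=-12}
  after event 2 (t=15: INC c by 8): {b=-12, c=8}
  after event 3 (t=17: SET b = 10): {b=10, c=8}
  after event 4 (t=18: DEC c by 14): {b=10, c=-6}
  after event 5 (t=22: SET c = 18): {b=10, c=18}
  after event 6 (t=23: INC b by 7): {b=17, c=18}
  after event 7 (t=33: DEL a): {b=17, c=18}

Answer: {b=17, c=18}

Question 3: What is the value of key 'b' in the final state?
Track key 'b' through all 7 events:
  event 1 (t=9: DEC b by 12): b (absent) -> -12
  event 2 (t=15: INC c by 8): b unchanged
  event 3 (t=17: SET b = 10): b -12 -> 10
  event 4 (t=18: DEC c by 14): b unchanged
  event 5 (t=22: SET c = 18): b unchanged
  event 6 (t=23: INC b by 7): b 10 -> 17
  event 7 (t=33: DEL a): b unchanged
Final: b = 17

Answer: 17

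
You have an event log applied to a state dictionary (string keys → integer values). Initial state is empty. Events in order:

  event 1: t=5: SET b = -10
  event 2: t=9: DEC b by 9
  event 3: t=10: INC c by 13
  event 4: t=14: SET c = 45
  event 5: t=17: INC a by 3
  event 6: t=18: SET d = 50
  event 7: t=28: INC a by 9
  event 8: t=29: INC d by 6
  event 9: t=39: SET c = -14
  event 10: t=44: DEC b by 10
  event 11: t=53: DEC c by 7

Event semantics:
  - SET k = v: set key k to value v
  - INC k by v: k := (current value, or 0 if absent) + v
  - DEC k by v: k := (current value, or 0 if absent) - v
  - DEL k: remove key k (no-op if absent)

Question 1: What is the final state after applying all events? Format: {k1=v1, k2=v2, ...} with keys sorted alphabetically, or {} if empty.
  after event 1 (t=5: SET b = -10): {b=-10}
  after event 2 (t=9: DEC b by 9): {b=-19}
  after event 3 (t=10: INC c by 13): {b=-19, c=13}
  after event 4 (t=14: SET c = 45): {b=-19, c=45}
  after event 5 (t=17: INC a by 3): {a=3, b=-19, c=45}
  after event 6 (t=18: SET d = 50): {a=3, b=-19, c=45, d=50}
  after event 7 (t=28: INC a by 9): {a=12, b=-19, c=45, d=50}
  after event 8 (t=29: INC d by 6): {a=12, b=-19, c=45, d=56}
  after event 9 (t=39: SET c = -14): {a=12, b=-19, c=-14, d=56}
  after event 10 (t=44: DEC b by 10): {a=12, b=-29, c=-14, d=56}
  after event 11 (t=53: DEC c by 7): {a=12, b=-29, c=-21, d=56}

Answer: {a=12, b=-29, c=-21, d=56}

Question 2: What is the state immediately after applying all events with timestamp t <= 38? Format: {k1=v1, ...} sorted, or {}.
Answer: {a=12, b=-19, c=45, d=56}

Derivation:
Apply events with t <= 38 (8 events):
  after event 1 (t=5: SET b = -10): {b=-10}
  after event 2 (t=9: DEC b by 9): {b=-19}
  after event 3 (t=10: INC c by 13): {b=-19, c=13}
  after event 4 (t=14: SET c = 45): {b=-19, c=45}
  after event 5 (t=17: INC a by 3): {a=3, b=-19, c=45}
  after event 6 (t=18: SET d = 50): {a=3, b=-19, c=45, d=50}
  after event 7 (t=28: INC a by 9): {a=12, b=-19, c=45, d=50}
  after event 8 (t=29: INC d by 6): {a=12, b=-19, c=45, d=56}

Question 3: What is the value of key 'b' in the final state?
Answer: -29

Derivation:
Track key 'b' through all 11 events:
  event 1 (t=5: SET b = -10): b (absent) -> -10
  event 2 (t=9: DEC b by 9): b -10 -> -19
  event 3 (t=10: INC c by 13): b unchanged
  event 4 (t=14: SET c = 45): b unchanged
  event 5 (t=17: INC a by 3): b unchanged
  event 6 (t=18: SET d = 50): b unchanged
  event 7 (t=28: INC a by 9): b unchanged
  event 8 (t=29: INC d by 6): b unchanged
  event 9 (t=39: SET c = -14): b unchanged
  event 10 (t=44: DEC b by 10): b -19 -> -29
  event 11 (t=53: DEC c by 7): b unchanged
Final: b = -29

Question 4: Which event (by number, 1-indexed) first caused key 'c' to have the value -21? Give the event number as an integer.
Answer: 11

Derivation:
Looking for first event where c becomes -21:
  event 3: c = 13
  event 4: c = 45
  event 5: c = 45
  event 6: c = 45
  event 7: c = 45
  event 8: c = 45
  event 9: c = -14
  event 10: c = -14
  event 11: c -14 -> -21  <-- first match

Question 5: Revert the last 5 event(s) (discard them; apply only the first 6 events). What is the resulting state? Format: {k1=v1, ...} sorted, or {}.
Keep first 6 events (discard last 5):
  after event 1 (t=5: SET b = -10): {b=-10}
  after event 2 (t=9: DEC b by 9): {b=-19}
  after event 3 (t=10: INC c by 13): {b=-19, c=13}
  after event 4 (t=14: SET c = 45): {b=-19, c=45}
  after event 5 (t=17: INC a by 3): {a=3, b=-19, c=45}
  after event 6 (t=18: SET d = 50): {a=3, b=-19, c=45, d=50}

Answer: {a=3, b=-19, c=45, d=50}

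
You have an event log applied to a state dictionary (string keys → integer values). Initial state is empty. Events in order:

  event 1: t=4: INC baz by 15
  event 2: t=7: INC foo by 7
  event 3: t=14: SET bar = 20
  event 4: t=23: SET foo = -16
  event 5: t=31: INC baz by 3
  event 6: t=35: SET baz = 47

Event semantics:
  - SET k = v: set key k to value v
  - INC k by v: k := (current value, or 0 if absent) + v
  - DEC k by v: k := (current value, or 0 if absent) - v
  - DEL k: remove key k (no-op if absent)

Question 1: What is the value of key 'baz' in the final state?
Track key 'baz' through all 6 events:
  event 1 (t=4: INC baz by 15): baz (absent) -> 15
  event 2 (t=7: INC foo by 7): baz unchanged
  event 3 (t=14: SET bar = 20): baz unchanged
  event 4 (t=23: SET foo = -16): baz unchanged
  event 5 (t=31: INC baz by 3): baz 15 -> 18
  event 6 (t=35: SET baz = 47): baz 18 -> 47
Final: baz = 47

Answer: 47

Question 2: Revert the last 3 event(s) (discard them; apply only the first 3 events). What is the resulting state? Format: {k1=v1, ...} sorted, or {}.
Keep first 3 events (discard last 3):
  after event 1 (t=4: INC baz by 15): {baz=15}
  after event 2 (t=7: INC foo by 7): {baz=15, foo=7}
  after event 3 (t=14: SET bar = 20): {bar=20, baz=15, foo=7}

Answer: {bar=20, baz=15, foo=7}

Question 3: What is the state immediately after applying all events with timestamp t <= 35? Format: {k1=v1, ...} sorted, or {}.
Answer: {bar=20, baz=47, foo=-16}

Derivation:
Apply events with t <= 35 (6 events):
  after event 1 (t=4: INC baz by 15): {baz=15}
  after event 2 (t=7: INC foo by 7): {baz=15, foo=7}
  after event 3 (t=14: SET bar = 20): {bar=20, baz=15, foo=7}
  after event 4 (t=23: SET foo = -16): {bar=20, baz=15, foo=-16}
  after event 5 (t=31: INC baz by 3): {bar=20, baz=18, foo=-16}
  after event 6 (t=35: SET baz = 47): {bar=20, baz=47, foo=-16}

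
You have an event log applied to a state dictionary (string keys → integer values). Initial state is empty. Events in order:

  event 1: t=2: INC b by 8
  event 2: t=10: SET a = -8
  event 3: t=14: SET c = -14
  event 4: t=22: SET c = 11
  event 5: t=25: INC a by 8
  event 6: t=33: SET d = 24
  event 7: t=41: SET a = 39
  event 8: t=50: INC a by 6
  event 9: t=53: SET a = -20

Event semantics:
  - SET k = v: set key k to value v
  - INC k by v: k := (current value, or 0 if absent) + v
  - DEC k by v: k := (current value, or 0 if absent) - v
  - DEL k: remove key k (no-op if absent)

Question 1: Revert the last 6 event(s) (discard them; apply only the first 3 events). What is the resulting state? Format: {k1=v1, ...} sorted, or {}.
Keep first 3 events (discard last 6):
  after event 1 (t=2: INC b by 8): {b=8}
  after event 2 (t=10: SET a = -8): {a=-8, b=8}
  after event 3 (t=14: SET c = -14): {a=-8, b=8, c=-14}

Answer: {a=-8, b=8, c=-14}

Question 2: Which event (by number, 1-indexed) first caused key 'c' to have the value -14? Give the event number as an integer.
Looking for first event where c becomes -14:
  event 3: c (absent) -> -14  <-- first match

Answer: 3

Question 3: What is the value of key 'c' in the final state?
Track key 'c' through all 9 events:
  event 1 (t=2: INC b by 8): c unchanged
  event 2 (t=10: SET a = -8): c unchanged
  event 3 (t=14: SET c = -14): c (absent) -> -14
  event 4 (t=22: SET c = 11): c -14 -> 11
  event 5 (t=25: INC a by 8): c unchanged
  event 6 (t=33: SET d = 24): c unchanged
  event 7 (t=41: SET a = 39): c unchanged
  event 8 (t=50: INC a by 6): c unchanged
  event 9 (t=53: SET a = -20): c unchanged
Final: c = 11

Answer: 11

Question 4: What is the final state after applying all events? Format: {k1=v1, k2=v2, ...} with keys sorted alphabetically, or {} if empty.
  after event 1 (t=2: INC b by 8): {b=8}
  after event 2 (t=10: SET a = -8): {a=-8, b=8}
  after event 3 (t=14: SET c = -14): {a=-8, b=8, c=-14}
  after event 4 (t=22: SET c = 11): {a=-8, b=8, c=11}
  after event 5 (t=25: INC a by 8): {a=0, b=8, c=11}
  after event 6 (t=33: SET d = 24): {a=0, b=8, c=11, d=24}
  after event 7 (t=41: SET a = 39): {a=39, b=8, c=11, d=24}
  after event 8 (t=50: INC a by 6): {a=45, b=8, c=11, d=24}
  after event 9 (t=53: SET a = -20): {a=-20, b=8, c=11, d=24}

Answer: {a=-20, b=8, c=11, d=24}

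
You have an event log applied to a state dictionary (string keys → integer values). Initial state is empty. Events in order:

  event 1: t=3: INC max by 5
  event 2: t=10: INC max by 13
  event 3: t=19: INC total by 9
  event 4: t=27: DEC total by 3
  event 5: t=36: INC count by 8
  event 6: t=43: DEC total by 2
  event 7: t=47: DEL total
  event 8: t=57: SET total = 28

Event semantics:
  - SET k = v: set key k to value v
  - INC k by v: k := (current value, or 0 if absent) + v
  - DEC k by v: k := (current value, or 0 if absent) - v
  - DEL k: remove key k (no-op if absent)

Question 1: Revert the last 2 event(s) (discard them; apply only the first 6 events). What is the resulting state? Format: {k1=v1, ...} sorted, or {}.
Keep first 6 events (discard last 2):
  after event 1 (t=3: INC max by 5): {max=5}
  after event 2 (t=10: INC max by 13): {max=18}
  after event 3 (t=19: INC total by 9): {max=18, total=9}
  after event 4 (t=27: DEC total by 3): {max=18, total=6}
  after event 5 (t=36: INC count by 8): {count=8, max=18, total=6}
  after event 6 (t=43: DEC total by 2): {count=8, max=18, total=4}

Answer: {count=8, max=18, total=4}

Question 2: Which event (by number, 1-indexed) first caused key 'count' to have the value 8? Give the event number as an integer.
Answer: 5

Derivation:
Looking for first event where count becomes 8:
  event 5: count (absent) -> 8  <-- first match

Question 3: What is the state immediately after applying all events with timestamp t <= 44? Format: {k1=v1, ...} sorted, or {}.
Apply events with t <= 44 (6 events):
  after event 1 (t=3: INC max by 5): {max=5}
  after event 2 (t=10: INC max by 13): {max=18}
  after event 3 (t=19: INC total by 9): {max=18, total=9}
  after event 4 (t=27: DEC total by 3): {max=18, total=6}
  after event 5 (t=36: INC count by 8): {count=8, max=18, total=6}
  after event 6 (t=43: DEC total by 2): {count=8, max=18, total=4}

Answer: {count=8, max=18, total=4}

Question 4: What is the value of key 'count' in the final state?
Answer: 8

Derivation:
Track key 'count' through all 8 events:
  event 1 (t=3: INC max by 5): count unchanged
  event 2 (t=10: INC max by 13): count unchanged
  event 3 (t=19: INC total by 9): count unchanged
  event 4 (t=27: DEC total by 3): count unchanged
  event 5 (t=36: INC count by 8): count (absent) -> 8
  event 6 (t=43: DEC total by 2): count unchanged
  event 7 (t=47: DEL total): count unchanged
  event 8 (t=57: SET total = 28): count unchanged
Final: count = 8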